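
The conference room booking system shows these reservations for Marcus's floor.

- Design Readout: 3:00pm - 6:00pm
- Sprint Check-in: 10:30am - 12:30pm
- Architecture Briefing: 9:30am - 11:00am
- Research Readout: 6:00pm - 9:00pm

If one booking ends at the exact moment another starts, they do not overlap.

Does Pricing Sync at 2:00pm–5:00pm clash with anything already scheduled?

Architecture Briefing: ends 11:00am at or before Pricing Sync starts 2:00pm → clear.
Sprint Check-in: ends 12:30pm at or before Pricing Sync starts 2:00pm → clear.
Design Readout: starts 3:00pm before Pricing Sync ends 5:00pm, and ends 6:00pm after Pricing Sync starts 2:00pm → overlap.
Research Readout: starts 6:00pm at or after Pricing Sync ends 5:00pm → clear.
Pricing Sync overlaps Design Readout.

Yes — it overlaps Design Readout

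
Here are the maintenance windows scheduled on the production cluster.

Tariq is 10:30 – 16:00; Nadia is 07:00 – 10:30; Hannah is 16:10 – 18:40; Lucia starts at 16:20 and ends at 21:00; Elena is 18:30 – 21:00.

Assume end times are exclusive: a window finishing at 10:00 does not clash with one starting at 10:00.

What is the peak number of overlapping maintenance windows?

Walk through starts and ends in time order (an end at T is processed before a start at T):
07:00 start Nadia → 1
10:30 end Nadia → 0
10:30 start Tariq → 1
16:00 end Tariq → 0
16:10 start Hannah → 1
16:20 start Lucia → 2
18:30 start Elena → 3
18:40 end Hannah → 2
21:00 end Elena → 1
21:00 end Lucia → 0
Peak is 3, at 18:30 (Elena, Hannah, Lucia).

3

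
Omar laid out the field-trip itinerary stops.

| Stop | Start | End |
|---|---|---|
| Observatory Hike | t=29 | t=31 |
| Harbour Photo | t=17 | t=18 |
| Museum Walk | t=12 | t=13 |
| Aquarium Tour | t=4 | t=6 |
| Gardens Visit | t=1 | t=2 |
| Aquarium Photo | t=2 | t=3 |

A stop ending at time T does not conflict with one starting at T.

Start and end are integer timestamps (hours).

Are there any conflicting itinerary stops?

Sorted by start: Gardens Visit, Aquarium Photo, Aquarium Tour, Museum Walk, Harbour Photo, Observatory Hike.
Aquarium Photo starts exactly when Gardens Visit ends (back-to-back, no overlap); Gardens Visit is clear from here.
Aquarium Tour starts after Aquarium Photo ends; Aquarium Photo is clear from here.
Museum Walk starts after Aquarium Tour ends; Aquarium Tour is clear from here.
Harbour Photo starts after Museum Walk ends; Museum Walk is clear from here.
Observatory Hike starts after Harbour Photo ends.
Every pair is clear; the schedule has no overlaps.

No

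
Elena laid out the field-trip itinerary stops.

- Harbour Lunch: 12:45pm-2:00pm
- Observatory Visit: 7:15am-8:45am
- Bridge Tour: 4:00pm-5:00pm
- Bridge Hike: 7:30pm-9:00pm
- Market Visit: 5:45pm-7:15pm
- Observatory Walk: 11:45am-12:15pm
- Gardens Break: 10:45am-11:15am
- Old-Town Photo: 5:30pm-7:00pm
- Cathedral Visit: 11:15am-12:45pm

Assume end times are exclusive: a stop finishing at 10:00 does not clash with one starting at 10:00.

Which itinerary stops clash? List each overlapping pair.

Sorted by start: Observatory Visit, Gardens Break, Cathedral Visit, Observatory Walk, Harbour Lunch, Bridge Tour, Old-Town Photo, Market Visit, Bridge Hike.
Gardens Break starts after Observatory Visit ends, so nothing later overlaps Observatory Visit either.
Cathedral Visit starts exactly when Gardens Break ends (back-to-back, no overlap), so nothing later overlaps Gardens Break either.
Observatory Walk starts before Cathedral Visit ends → Cathedral Visit and Observatory Walk overlap.
Harbour Lunch starts exactly when Cathedral Visit ends (back-to-back, no overlap), so nothing later overlaps Cathedral Visit either.
Harbour Lunch starts after Observatory Walk ends, so nothing later overlaps Observatory Walk either.
Bridge Tour starts after Harbour Lunch ends, so nothing later overlaps Harbour Lunch either.
Old-Town Photo starts after Bridge Tour ends, so nothing later overlaps Bridge Tour either.
Market Visit starts before Old-Town Photo ends → Old-Town Photo and Market Visit overlap.
Bridge Hike starts after Old-Town Photo ends.
Bridge Hike starts after Market Visit ends.

Cathedral Visit & Observatory Walk, Market Visit & Old-Town Photo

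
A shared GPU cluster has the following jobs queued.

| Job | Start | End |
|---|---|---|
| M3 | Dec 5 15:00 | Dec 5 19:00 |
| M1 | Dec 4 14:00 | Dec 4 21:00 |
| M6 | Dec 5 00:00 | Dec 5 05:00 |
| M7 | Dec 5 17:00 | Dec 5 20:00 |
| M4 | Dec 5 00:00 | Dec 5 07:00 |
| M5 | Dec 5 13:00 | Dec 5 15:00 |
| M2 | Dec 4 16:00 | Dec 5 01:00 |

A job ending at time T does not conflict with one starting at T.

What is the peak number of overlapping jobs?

3

Sort all start/end points and keep a running count:
Dec 4 14:00 start M1 → 1
Dec 4 16:00 start M2 → 2
Dec 4 21:00 end M1 → 1
Dec 5 00:00 start M4 → 2
Dec 5 00:00 start M6 → 3
Dec 5 01:00 end M2 → 2
Dec 5 05:00 end M6 → 1
Dec 5 07:00 end M4 → 0
Dec 5 13:00 start M5 → 1
Dec 5 15:00 end M5 → 0
Dec 5 15:00 start M3 → 1
Dec 5 17:00 start M7 → 2
Dec 5 19:00 end M3 → 1
Dec 5 20:00 end M7 → 0
Peak is 3, at Dec 5 00:00 (M2, M4, M6).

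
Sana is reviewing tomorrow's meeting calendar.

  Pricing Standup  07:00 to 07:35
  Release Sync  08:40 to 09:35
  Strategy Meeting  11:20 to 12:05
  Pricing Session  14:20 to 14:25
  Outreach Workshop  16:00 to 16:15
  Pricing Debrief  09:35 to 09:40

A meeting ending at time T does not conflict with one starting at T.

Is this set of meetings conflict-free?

Check each pair: they overlap iff neither finishes before the other starts.
Sorted by start: Pricing Standup, Release Sync, Pricing Debrief, Strategy Meeting, Pricing Session, Outreach Workshop.
Release Sync starts after Pricing Standup ends, so Pricing Standup has no further overlaps.
Pricing Debrief starts exactly when Release Sync ends (back-to-back, no overlap), so Release Sync has no further overlaps.
Strategy Meeting starts after Pricing Debrief ends, so Pricing Debrief has no further overlaps.
Pricing Session starts after Strategy Meeting ends, so Strategy Meeting has no further overlaps.
Outreach Workshop starts after Pricing Session ends.
Every pair is clear; the schedule has no overlaps.

Yes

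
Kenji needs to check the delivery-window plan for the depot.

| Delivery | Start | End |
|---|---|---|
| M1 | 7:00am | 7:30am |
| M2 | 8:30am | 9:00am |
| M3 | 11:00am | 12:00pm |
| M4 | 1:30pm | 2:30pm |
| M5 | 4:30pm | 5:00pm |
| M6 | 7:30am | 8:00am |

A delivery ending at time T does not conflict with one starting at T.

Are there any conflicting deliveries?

No

Sorted by start: M1, M6, M2, M3, M4, M5.
M6 starts exactly when M1 ends (back-to-back, no overlap) — done with M1.
M2 starts after M6 ends — done with M6.
M3 starts after M2 ends — done with M2.
M4 starts after M3 ends — done with M3.
M5 starts after M4 ends.
Every pair is clear; the schedule has no overlaps.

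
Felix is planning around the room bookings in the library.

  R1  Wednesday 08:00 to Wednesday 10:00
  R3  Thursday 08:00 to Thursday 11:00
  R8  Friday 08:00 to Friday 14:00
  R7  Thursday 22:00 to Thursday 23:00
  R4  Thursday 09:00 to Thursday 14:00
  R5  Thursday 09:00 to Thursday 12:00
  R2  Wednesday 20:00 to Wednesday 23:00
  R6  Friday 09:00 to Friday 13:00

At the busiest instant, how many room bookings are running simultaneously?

3

Sweep the timeline, counting +1 at each start and −1 at each end (ends before starts at a tie):
Wednesday 08:00 start R1 → 1
Wednesday 10:00 end R1 → 0
Wednesday 20:00 start R2 → 1
Wednesday 23:00 end R2 → 0
Thursday 08:00 start R3 → 1
Thursday 09:00 start R4 → 2
Thursday 09:00 start R5 → 3
Thursday 11:00 end R3 → 2
Thursday 12:00 end R5 → 1
Thursday 14:00 end R4 → 0
Thursday 22:00 start R7 → 1
Thursday 23:00 end R7 → 0
Friday 08:00 start R8 → 1
Friday 09:00 start R6 → 2
Friday 13:00 end R6 → 1
Friday 14:00 end R8 → 0
Peak is 3, at Thursday 09:00 (R3, R4, R5).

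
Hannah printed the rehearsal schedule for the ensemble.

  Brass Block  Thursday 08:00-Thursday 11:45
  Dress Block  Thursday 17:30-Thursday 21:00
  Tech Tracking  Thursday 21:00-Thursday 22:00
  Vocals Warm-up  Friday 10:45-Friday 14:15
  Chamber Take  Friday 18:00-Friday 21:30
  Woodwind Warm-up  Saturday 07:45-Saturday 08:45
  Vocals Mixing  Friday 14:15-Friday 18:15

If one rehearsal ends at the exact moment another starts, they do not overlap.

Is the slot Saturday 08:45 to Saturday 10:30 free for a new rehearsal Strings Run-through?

Yes — the slot is free

Brass Block: ends Thursday 11:45 at or before Strings Run-through starts Saturday 08:45 → clear.
Dress Block: ends Thursday 21:00 at or before Strings Run-through starts Saturday 08:45 → clear.
Tech Tracking: ends Thursday 22:00 at or before Strings Run-through starts Saturday 08:45 → clear.
Vocals Warm-up: ends Friday 14:15 at or before Strings Run-through starts Saturday 08:45 → clear.
Vocals Mixing: ends Friday 18:15 at or before Strings Run-through starts Saturday 08:45 → clear.
Chamber Take: ends Friday 21:30 at or before Strings Run-through starts Saturday 08:45 → clear.
Woodwind Warm-up: ends Saturday 08:45 at or before Strings Run-through starts Saturday 08:45 → clear.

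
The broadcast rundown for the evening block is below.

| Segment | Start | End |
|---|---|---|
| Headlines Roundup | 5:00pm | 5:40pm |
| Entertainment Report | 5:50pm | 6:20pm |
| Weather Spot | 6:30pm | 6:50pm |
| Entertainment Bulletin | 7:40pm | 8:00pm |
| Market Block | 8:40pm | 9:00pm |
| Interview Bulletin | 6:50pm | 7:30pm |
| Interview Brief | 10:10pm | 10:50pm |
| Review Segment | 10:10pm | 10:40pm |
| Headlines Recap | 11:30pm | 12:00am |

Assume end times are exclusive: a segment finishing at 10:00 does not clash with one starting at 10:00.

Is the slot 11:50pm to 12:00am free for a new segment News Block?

No — it overlaps Headlines Recap

Headlines Roundup: ends 5:40pm at or before News Block starts 11:50pm → clear.
Entertainment Report: ends 6:20pm at or before News Block starts 11:50pm → clear.
Weather Spot: ends 6:50pm at or before News Block starts 11:50pm → clear.
Interview Bulletin: ends 7:30pm at or before News Block starts 11:50pm → clear.
Entertainment Bulletin: ends 8:00pm at or before News Block starts 11:50pm → clear.
Market Block: ends 9:00pm at or before News Block starts 11:50pm → clear.
Interview Brief: ends 10:50pm at or before News Block starts 11:50pm → clear.
Review Segment: ends 10:40pm at or before News Block starts 11:50pm → clear.
Headlines Recap: starts 11:30pm before News Block ends 12:00am, and ends 12:00am after News Block starts 11:50pm → overlap.
News Block overlaps Headlines Recap.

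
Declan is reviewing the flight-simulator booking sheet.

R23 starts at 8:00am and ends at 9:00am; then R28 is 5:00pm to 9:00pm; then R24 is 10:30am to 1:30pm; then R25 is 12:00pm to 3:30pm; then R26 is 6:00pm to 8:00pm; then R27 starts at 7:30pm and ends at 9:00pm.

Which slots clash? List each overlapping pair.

R24 & R25, R26 & R27, R26 & R28, R27 & R28

Two intervals overlap when each starts before the other ends.
Sorted by start: R23, R24, R25, R28, R26, R27.
R24 starts after R23 ends — done with R23.
R25 starts before R24 ends → R24 and R25 overlap.
R28 starts after R24 ends — done with R24.
R28 starts after R25 ends — done with R25.
R26 starts before R28 ends → R28 and R26 overlap.
R27 starts before R28 ends → R28 and R27 overlap.
R27 starts before R26 ends → R26 and R27 overlap.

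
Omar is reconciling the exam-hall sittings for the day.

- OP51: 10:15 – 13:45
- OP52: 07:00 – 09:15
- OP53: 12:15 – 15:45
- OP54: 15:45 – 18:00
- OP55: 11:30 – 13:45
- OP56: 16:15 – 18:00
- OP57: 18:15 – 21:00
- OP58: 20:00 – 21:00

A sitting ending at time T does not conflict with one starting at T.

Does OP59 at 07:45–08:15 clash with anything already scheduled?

OP52: starts 07:00 before OP59 ends 08:15, and ends 09:15 after OP59 starts 07:45 → overlap.
OP51: starts 10:15 at or after OP59 ends 08:15 → clear.
OP55: starts 11:30 at or after OP59 ends 08:15 → clear.
OP53: starts 12:15 at or after OP59 ends 08:15 → clear.
OP54: starts 15:45 at or after OP59 ends 08:15 → clear.
OP56: starts 16:15 at or after OP59 ends 08:15 → clear.
OP57: starts 18:15 at or after OP59 ends 08:15 → clear.
OP58: starts 20:00 at or after OP59 ends 08:15 → clear.
OP59 overlaps OP52.

Yes — it overlaps OP52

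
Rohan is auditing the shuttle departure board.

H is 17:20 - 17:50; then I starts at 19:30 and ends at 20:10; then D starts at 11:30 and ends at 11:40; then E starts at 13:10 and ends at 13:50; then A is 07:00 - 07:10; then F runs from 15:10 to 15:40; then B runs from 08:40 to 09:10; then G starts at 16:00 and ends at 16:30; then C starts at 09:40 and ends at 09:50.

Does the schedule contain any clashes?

No

Sorted by start: A, B, C, D, E, F, G, H, I.
B starts after A ends, so A has no further overlaps.
C starts after B ends, so B has no further overlaps.
D starts after C ends, so C has no further overlaps.
E starts after D ends, so D has no further overlaps.
F starts after E ends, so E has no further overlaps.
G starts after F ends, so F has no further overlaps.
H starts after G ends, so G has no further overlaps.
I starts after H ends.
Every pair is clear; the schedule has no overlaps.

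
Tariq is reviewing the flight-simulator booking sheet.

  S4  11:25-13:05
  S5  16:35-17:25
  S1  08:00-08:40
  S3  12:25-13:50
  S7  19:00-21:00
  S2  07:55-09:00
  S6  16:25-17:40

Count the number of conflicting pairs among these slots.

Check each pair: they overlap iff neither finishes before the other starts.
Sorted by start: S2, S1, S4, S3, S6, S5, S7.
S1 starts before S2 ends → S2 and S1 overlap.
S4 starts after S2 ends, so nothing later overlaps S2 either.
S4 starts after S1 ends, so nothing later overlaps S1 either.
S3 starts before S4 ends → S4 and S3 overlap.
S6 starts after S4 ends, so nothing later overlaps S4 either.
S6 starts after S3 ends, so nothing later overlaps S3 either.
S5 starts before S6 ends → S6 and S5 overlap.
S7 starts after S6 ends.
S7 starts after S5 ends.
Overlapping pairs: S1 & S2, S3 & S4, S5 & S6 — 3 in total.

3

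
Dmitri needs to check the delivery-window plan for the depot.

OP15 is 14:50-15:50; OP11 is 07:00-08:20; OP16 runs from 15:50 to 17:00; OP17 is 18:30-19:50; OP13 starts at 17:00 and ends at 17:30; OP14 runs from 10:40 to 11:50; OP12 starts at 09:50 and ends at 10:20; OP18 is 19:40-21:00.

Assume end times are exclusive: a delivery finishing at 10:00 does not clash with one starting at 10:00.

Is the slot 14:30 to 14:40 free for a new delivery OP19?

OP11: ends 08:20 at or before OP19 starts 14:30 → clear.
OP12: ends 10:20 at or before OP19 starts 14:30 → clear.
OP14: ends 11:50 at or before OP19 starts 14:30 → clear.
OP15: starts 14:50 at or after OP19 ends 14:40 → clear.
OP16: starts 15:50 at or after OP19 ends 14:40 → clear.
OP13: starts 17:00 at or after OP19 ends 14:40 → clear.
OP17: starts 18:30 at or after OP19 ends 14:40 → clear.
OP18: starts 19:40 at or after OP19 ends 14:40 → clear.

Yes — the slot is free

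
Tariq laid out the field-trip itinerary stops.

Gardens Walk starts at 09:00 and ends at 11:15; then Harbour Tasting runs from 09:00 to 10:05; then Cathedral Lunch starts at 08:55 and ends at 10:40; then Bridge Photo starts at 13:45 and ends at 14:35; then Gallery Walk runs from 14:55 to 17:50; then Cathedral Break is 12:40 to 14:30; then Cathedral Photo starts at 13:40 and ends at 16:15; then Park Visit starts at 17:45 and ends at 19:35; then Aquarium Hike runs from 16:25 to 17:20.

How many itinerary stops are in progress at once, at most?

3

Sort all start/end points and keep a running count:
08:55 start Cathedral Lunch → 1
09:00 start Gardens Walk → 2
09:00 start Harbour Tasting → 3
10:05 end Harbour Tasting → 2
10:40 end Cathedral Lunch → 1
11:15 end Gardens Walk → 0
12:40 start Cathedral Break → 1
13:40 start Cathedral Photo → 2
13:45 start Bridge Photo → 3
14:30 end Cathedral Break → 2
14:35 end Bridge Photo → 1
14:55 start Gallery Walk → 2
16:15 end Cathedral Photo → 1
16:25 start Aquarium Hike → 2
17:20 end Aquarium Hike → 1
17:45 start Park Visit → 2
17:50 end Gallery Walk → 1
19:35 end Park Visit → 0
Peak is 3, at 09:00 (Cathedral Lunch, Gardens Walk, Harbour Tasting).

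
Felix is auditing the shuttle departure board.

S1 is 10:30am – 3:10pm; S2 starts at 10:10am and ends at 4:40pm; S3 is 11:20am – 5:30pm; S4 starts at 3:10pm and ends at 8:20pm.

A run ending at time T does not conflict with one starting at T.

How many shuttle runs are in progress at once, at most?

3

Sweep the timeline, counting +1 at each start and −1 at each end (ends before starts at a tie):
10:10am start S2 → 1
10:30am start S1 → 2
11:20am start S3 → 3
3:10pm end S1 → 2
3:10pm start S4 → 3
4:40pm end S2 → 2
5:30pm end S3 → 1
8:20pm end S4 → 0
Peak is 3, at 11:20am (S1, S2, S3).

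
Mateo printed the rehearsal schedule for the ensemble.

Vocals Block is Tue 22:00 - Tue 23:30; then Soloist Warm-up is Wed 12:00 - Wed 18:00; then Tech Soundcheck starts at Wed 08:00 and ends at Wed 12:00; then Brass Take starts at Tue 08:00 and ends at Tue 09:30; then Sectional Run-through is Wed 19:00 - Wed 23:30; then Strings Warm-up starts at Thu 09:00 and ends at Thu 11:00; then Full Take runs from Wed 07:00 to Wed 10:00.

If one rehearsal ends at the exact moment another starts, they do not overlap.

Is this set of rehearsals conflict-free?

Sorted by start: Brass Take, Vocals Block, Full Take, Tech Soundcheck, Soloist Warm-up, Sectional Run-through, Strings Warm-up.
Vocals Block starts after Brass Take ends, so Brass Take has no further overlaps.
Full Take starts after Vocals Block ends, so Vocals Block has no further overlaps.
Tech Soundcheck starts before Full Take ends → Full Take and Tech Soundcheck overlap.
That's a conflict, so the schedule is not conflict-free.

No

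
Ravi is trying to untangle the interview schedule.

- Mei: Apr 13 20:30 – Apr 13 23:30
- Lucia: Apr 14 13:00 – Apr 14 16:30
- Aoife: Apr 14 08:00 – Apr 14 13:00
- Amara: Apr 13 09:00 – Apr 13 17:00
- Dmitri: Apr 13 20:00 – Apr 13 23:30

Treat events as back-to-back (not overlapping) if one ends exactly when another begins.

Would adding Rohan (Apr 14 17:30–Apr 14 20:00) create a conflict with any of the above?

No — it doesn't clash with anything

Amara: ends Apr 13 17:00 at or before Rohan starts Apr 14 17:30 → clear.
Dmitri: ends Apr 13 23:30 at or before Rohan starts Apr 14 17:30 → clear.
Mei: ends Apr 13 23:30 at or before Rohan starts Apr 14 17:30 → clear.
Aoife: ends Apr 14 13:00 at or before Rohan starts Apr 14 17:30 → clear.
Lucia: ends Apr 14 16:30 at or before Rohan starts Apr 14 17:30 → clear.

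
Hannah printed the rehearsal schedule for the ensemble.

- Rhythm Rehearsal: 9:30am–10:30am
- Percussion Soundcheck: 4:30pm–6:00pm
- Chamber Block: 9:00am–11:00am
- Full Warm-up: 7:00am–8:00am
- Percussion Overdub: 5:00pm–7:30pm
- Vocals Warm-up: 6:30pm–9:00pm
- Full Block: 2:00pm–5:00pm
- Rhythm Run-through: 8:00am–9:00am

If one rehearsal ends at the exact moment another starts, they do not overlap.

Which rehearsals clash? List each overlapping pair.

Chamber Block & Rhythm Rehearsal, Full Block & Percussion Soundcheck, Percussion Overdub & Percussion Soundcheck, Percussion Overdub & Vocals Warm-up

Sorted by start: Full Warm-up, Rhythm Run-through, Chamber Block, Rhythm Rehearsal, Full Block, Percussion Soundcheck, Percussion Overdub, Vocals Warm-up.
Rhythm Run-through starts exactly when Full Warm-up ends (back-to-back, no overlap), so nothing later overlaps Full Warm-up either.
Chamber Block starts exactly when Rhythm Run-through ends (back-to-back, no overlap), so nothing later overlaps Rhythm Run-through either.
Rhythm Rehearsal starts before Chamber Block ends → Chamber Block and Rhythm Rehearsal overlap.
Full Block starts after Chamber Block ends, so nothing later overlaps Chamber Block either.
Full Block starts after Rhythm Rehearsal ends, so nothing later overlaps Rhythm Rehearsal either.
Percussion Soundcheck starts before Full Block ends → Full Block and Percussion Soundcheck overlap.
Percussion Overdub starts exactly when Full Block ends (back-to-back, no overlap), so nothing later overlaps Full Block either.
Percussion Overdub starts before Percussion Soundcheck ends → Percussion Soundcheck and Percussion Overdub overlap.
Vocals Warm-up starts after Percussion Soundcheck ends.
Vocals Warm-up starts before Percussion Overdub ends → Percussion Overdub and Vocals Warm-up overlap.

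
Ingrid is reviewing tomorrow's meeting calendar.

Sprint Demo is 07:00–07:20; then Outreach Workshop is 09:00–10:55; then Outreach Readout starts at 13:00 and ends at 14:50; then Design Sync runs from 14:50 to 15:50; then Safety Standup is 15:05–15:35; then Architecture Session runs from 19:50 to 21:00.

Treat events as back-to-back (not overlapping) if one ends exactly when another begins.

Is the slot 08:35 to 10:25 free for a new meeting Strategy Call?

No — it overlaps Outreach Workshop

Sprint Demo: ends 07:20 at or before Strategy Call starts 08:35 → clear.
Outreach Workshop: starts 09:00 before Strategy Call ends 10:25, and ends 10:55 after Strategy Call starts 08:35 → overlap.
Outreach Readout: starts 13:00 at or after Strategy Call ends 10:25 → clear.
Design Sync: starts 14:50 at or after Strategy Call ends 10:25 → clear.
Safety Standup: starts 15:05 at or after Strategy Call ends 10:25 → clear.
Architecture Session: starts 19:50 at or after Strategy Call ends 10:25 → clear.
Strategy Call overlaps Outreach Workshop.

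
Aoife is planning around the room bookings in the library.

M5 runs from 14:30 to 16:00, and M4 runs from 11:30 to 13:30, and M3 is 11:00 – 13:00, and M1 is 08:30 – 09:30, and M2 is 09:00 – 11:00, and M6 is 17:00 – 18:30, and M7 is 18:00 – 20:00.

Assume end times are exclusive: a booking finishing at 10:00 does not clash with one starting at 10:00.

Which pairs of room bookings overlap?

M1 & M2, M3 & M4, M6 & M7

Sorted by start: M1, M2, M3, M4, M5, M6, M7.
M2 starts before M1 ends → M1 and M2 overlap.
M3 starts after M1 ends, so M1 has no further overlaps.
M3 starts exactly when M2 ends (back-to-back, no overlap), so M2 has no further overlaps.
M4 starts before M3 ends → M3 and M4 overlap.
M5 starts after M3 ends, so M3 has no further overlaps.
M5 starts after M4 ends, so M4 has no further overlaps.
M6 starts after M5 ends, so M5 has no further overlaps.
M7 starts before M6 ends → M6 and M7 overlap.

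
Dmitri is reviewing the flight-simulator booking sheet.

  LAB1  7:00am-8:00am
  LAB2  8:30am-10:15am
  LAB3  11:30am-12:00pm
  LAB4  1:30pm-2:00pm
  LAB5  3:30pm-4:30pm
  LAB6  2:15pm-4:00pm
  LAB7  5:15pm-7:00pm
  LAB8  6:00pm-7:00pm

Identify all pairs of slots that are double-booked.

Check each pair: they overlap iff neither finishes before the other starts.
Sorted by start: LAB1, LAB2, LAB3, LAB4, LAB6, LAB5, LAB7, LAB8.
LAB2 starts after LAB1 ends, so nothing later overlaps LAB1 either.
LAB3 starts after LAB2 ends, so nothing later overlaps LAB2 either.
LAB4 starts after LAB3 ends, so nothing later overlaps LAB3 either.
LAB6 starts after LAB4 ends, so nothing later overlaps LAB4 either.
LAB5 starts before LAB6 ends → LAB6 and LAB5 overlap.
LAB7 starts after LAB6 ends, so nothing later overlaps LAB6 either.
LAB7 starts after LAB5 ends, so nothing later overlaps LAB5 either.
LAB8 starts before LAB7 ends → LAB7 and LAB8 overlap.

LAB5 & LAB6, LAB7 & LAB8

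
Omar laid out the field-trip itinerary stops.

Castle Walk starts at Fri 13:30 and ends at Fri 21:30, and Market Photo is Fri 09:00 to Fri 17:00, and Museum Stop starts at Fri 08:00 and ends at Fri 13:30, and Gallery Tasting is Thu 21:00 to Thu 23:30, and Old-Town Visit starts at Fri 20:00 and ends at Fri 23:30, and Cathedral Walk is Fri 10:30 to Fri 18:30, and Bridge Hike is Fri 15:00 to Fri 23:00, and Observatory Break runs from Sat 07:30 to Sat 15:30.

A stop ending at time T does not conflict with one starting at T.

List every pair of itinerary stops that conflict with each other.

Sorted by start: Gallery Tasting, Museum Stop, Market Photo, Cathedral Walk, Castle Walk, Bridge Hike, Old-Town Visit, Observatory Break.
Museum Stop starts after Gallery Tasting ends, so Gallery Tasting has no further overlaps.
Market Photo starts before Museum Stop ends → Museum Stop and Market Photo overlap.
Cathedral Walk starts before Museum Stop ends → Museum Stop and Cathedral Walk overlap.
Castle Walk starts exactly when Museum Stop ends (back-to-back, no overlap), so Museum Stop has no further overlaps.
Cathedral Walk starts before Market Photo ends → Market Photo and Cathedral Walk overlap.
Castle Walk starts before Market Photo ends → Market Photo and Castle Walk overlap.
Bridge Hike starts before Market Photo ends → Market Photo and Bridge Hike overlap.
Old-Town Visit starts after Market Photo ends, so Market Photo has no further overlaps.
Castle Walk starts before Cathedral Walk ends → Cathedral Walk and Castle Walk overlap.
Bridge Hike starts before Cathedral Walk ends → Cathedral Walk and Bridge Hike overlap.
Old-Town Visit starts after Cathedral Walk ends, so Cathedral Walk has no further overlaps.
Bridge Hike starts before Castle Walk ends → Castle Walk and Bridge Hike overlap.
Old-Town Visit starts before Castle Walk ends → Castle Walk and Old-Town Visit overlap.
Observatory Break starts after Castle Walk ends.
Old-Town Visit starts before Bridge Hike ends → Bridge Hike and Old-Town Visit overlap.
Observatory Break starts after Bridge Hike ends.
Observatory Break starts after Old-Town Visit ends.

Bridge Hike & Castle Walk, Bridge Hike & Cathedral Walk, Bridge Hike & Market Photo, Bridge Hike & Old-Town Visit, Castle Walk & Cathedral Walk, Castle Walk & Market Photo, Castle Walk & Old-Town Visit, Cathedral Walk & Market Photo, Cathedral Walk & Museum Stop, Market Photo & Museum Stop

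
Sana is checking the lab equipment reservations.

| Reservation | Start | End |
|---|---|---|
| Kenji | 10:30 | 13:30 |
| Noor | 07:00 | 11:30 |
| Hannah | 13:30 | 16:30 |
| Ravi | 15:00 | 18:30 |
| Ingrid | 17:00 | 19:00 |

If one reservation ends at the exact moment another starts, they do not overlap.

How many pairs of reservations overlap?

3

Sorted by start: Noor, Kenji, Hannah, Ravi, Ingrid.
Kenji starts before Noor ends → Noor and Kenji overlap.
Hannah starts after Noor ends — done with Noor.
Hannah starts exactly when Kenji ends (back-to-back, no overlap) — done with Kenji.
Ravi starts before Hannah ends → Hannah and Ravi overlap.
Ingrid starts after Hannah ends.
Ingrid starts before Ravi ends → Ravi and Ingrid overlap.
Overlapping pairs: Hannah & Ravi, Ingrid & Ravi, Kenji & Noor — 3 in total.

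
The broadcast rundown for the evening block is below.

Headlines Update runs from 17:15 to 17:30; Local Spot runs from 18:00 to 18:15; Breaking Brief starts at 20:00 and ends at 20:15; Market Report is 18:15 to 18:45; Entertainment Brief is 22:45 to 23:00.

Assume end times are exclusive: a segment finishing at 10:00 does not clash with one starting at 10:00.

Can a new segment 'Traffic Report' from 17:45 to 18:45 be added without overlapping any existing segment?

No — it overlaps Local Spot, Market Report

Headlines Update: ends 17:30 at or before Traffic Report starts 17:45 → clear.
Local Spot: starts 18:00 before Traffic Report ends 18:45, and ends 18:15 after Traffic Report starts 17:45 → overlap.
Market Report: starts 18:15 before Traffic Report ends 18:45, and ends 18:45 after Traffic Report starts 17:45 → overlap.
Breaking Brief: starts 20:00 at or after Traffic Report ends 18:45 → clear.
Entertainment Brief: starts 22:45 at or after Traffic Report ends 18:45 → clear.
Traffic Report overlaps Local Spot, Market Report.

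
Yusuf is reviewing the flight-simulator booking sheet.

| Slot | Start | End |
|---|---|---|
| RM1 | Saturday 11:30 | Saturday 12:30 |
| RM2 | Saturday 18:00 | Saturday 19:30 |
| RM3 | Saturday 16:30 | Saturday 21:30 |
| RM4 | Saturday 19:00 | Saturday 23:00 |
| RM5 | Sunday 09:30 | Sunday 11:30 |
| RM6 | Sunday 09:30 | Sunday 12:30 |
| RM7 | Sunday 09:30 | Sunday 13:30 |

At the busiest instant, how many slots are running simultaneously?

3

Walk through starts and ends in time order (an end at T is processed before a start at T):
Saturday 11:30 start RM1 → 1
Saturday 12:30 end RM1 → 0
Saturday 16:30 start RM3 → 1
Saturday 18:00 start RM2 → 2
Saturday 19:00 start RM4 → 3
Saturday 19:30 end RM2 → 2
Saturday 21:30 end RM3 → 1
Saturday 23:00 end RM4 → 0
Sunday 09:30 start RM5 → 1
Sunday 09:30 start RM6 → 2
Sunday 09:30 start RM7 → 3
Sunday 11:30 end RM5 → 2
Sunday 12:30 end RM6 → 1
Sunday 13:30 end RM7 → 0
Peak is 3, at Saturday 19:00 (RM2, RM3, RM4).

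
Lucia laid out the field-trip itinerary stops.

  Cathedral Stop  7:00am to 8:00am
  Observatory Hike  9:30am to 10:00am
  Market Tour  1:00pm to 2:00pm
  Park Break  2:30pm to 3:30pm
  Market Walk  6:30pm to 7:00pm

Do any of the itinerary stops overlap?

Sorted by start: Cathedral Stop, Observatory Hike, Market Tour, Park Break, Market Walk.
Observatory Hike starts after Cathedral Stop ends, so Cathedral Stop has no further overlaps.
Market Tour starts after Observatory Hike ends, so Observatory Hike has no further overlaps.
Park Break starts after Market Tour ends, so Market Tour has no further overlaps.
Market Walk starts after Park Break ends.
Every pair is clear; the schedule has no overlaps.

No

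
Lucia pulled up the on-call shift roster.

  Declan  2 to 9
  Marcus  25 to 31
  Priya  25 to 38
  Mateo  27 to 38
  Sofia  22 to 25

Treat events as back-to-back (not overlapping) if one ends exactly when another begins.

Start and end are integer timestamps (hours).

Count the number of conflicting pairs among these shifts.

3

Check each pair: they overlap iff neither finishes before the other starts.
Sorted by start: Declan, Sofia, Marcus, Priya, Mateo.
Sofia starts after Declan ends, so Declan has no further overlaps.
Marcus starts exactly when Sofia ends (back-to-back, no overlap), so Sofia has no further overlaps.
Priya starts before Marcus ends → Marcus and Priya overlap.
Mateo starts before Marcus ends → Marcus and Mateo overlap.
Mateo starts before Priya ends → Priya and Mateo overlap.
Overlapping pairs: Marcus & Mateo, Marcus & Priya, Mateo & Priya — 3 in total.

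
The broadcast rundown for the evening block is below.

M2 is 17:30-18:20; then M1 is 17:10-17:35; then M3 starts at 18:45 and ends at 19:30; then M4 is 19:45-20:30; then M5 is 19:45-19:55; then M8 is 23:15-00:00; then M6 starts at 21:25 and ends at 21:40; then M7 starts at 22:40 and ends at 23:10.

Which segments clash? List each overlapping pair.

Check each pair: they overlap iff neither finishes before the other starts.
Sorted by start: M1, M2, M3, M4, M5, M6, M7, M8.
M2 starts before M1 ends → M1 and M2 overlap.
M3 starts after M1 ends — done with M1.
M3 starts after M2 ends — done with M2.
M4 starts after M3 ends — done with M3.
M5 starts before M4 ends → M4 and M5 overlap.
M6 starts after M4 ends — done with M4.
M6 starts after M5 ends — done with M5.
M7 starts after M6 ends — done with M6.
M8 starts after M7 ends.

M1 & M2, M4 & M5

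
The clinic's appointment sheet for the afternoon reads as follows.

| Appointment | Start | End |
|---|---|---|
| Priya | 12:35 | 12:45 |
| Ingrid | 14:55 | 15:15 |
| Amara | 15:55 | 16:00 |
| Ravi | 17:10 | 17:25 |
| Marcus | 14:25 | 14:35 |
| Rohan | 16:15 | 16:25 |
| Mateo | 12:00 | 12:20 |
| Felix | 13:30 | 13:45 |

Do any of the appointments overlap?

Check each pair: they overlap iff neither finishes before the other starts.
Sorted by start: Mateo, Priya, Felix, Marcus, Ingrid, Amara, Rohan, Ravi.
Priya starts after Mateo ends; Mateo is clear from here.
Felix starts after Priya ends; Priya is clear from here.
Marcus starts after Felix ends; Felix is clear from here.
Ingrid starts after Marcus ends; Marcus is clear from here.
Amara starts after Ingrid ends; Ingrid is clear from here.
Rohan starts after Amara ends; Amara is clear from here.
Ravi starts after Rohan ends.
Every pair is clear; the schedule has no overlaps.

No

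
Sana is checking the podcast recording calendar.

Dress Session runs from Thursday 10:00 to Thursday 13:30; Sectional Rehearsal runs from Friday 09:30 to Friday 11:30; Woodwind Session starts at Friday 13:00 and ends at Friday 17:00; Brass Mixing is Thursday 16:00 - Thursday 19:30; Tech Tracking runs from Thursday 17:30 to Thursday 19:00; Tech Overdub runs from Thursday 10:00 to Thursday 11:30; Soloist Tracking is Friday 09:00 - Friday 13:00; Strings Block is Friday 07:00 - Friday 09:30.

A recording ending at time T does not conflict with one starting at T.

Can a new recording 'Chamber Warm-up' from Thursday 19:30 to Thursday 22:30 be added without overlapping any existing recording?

Dress Session: ends Thursday 13:30 at or before Chamber Warm-up starts Thursday 19:30 → clear.
Tech Overdub: ends Thursday 11:30 at or before Chamber Warm-up starts Thursday 19:30 → clear.
Brass Mixing: ends Thursday 19:30 at or before Chamber Warm-up starts Thursday 19:30 → clear.
Tech Tracking: ends Thursday 19:00 at or before Chamber Warm-up starts Thursday 19:30 → clear.
Strings Block: starts Friday 07:00 at or after Chamber Warm-up ends Thursday 22:30 → clear.
Soloist Tracking: starts Friday 09:00 at or after Chamber Warm-up ends Thursday 22:30 → clear.
Sectional Rehearsal: starts Friday 09:30 at or after Chamber Warm-up ends Thursday 22:30 → clear.
Woodwind Session: starts Friday 13:00 at or after Chamber Warm-up ends Thursday 22:30 → clear.

Yes — the slot is free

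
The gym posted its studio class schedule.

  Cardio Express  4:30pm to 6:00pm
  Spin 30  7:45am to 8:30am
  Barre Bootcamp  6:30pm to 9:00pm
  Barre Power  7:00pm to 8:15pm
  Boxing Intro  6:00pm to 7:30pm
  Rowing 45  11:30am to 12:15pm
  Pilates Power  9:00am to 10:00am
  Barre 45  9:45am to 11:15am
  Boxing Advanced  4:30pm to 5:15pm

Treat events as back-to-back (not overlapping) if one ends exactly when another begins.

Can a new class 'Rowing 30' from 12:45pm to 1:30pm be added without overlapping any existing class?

Yes — the slot is free

Spin 30: ends 8:30am at or before Rowing 30 starts 12:45pm → clear.
Pilates Power: ends 10:00am at or before Rowing 30 starts 12:45pm → clear.
Barre 45: ends 11:15am at or before Rowing 30 starts 12:45pm → clear.
Rowing 45: ends 12:15pm at or before Rowing 30 starts 12:45pm → clear.
Boxing Advanced: starts 4:30pm at or after Rowing 30 ends 1:30pm → clear.
Cardio Express: starts 4:30pm at or after Rowing 30 ends 1:30pm → clear.
Boxing Intro: starts 6:00pm at or after Rowing 30 ends 1:30pm → clear.
Barre Bootcamp: starts 6:30pm at or after Rowing 30 ends 1:30pm → clear.
Barre Power: starts 7:00pm at or after Rowing 30 ends 1:30pm → clear.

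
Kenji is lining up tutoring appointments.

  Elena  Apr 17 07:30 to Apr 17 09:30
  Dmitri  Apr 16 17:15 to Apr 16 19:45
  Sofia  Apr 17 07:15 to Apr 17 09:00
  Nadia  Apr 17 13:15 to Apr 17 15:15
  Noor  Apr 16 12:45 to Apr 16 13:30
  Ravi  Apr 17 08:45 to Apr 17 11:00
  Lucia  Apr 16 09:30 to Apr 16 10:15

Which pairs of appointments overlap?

Check each pair: they overlap iff neither finishes before the other starts.
Sorted by start: Lucia, Noor, Dmitri, Sofia, Elena, Ravi, Nadia.
Noor starts after Lucia ends, so Lucia has no further overlaps.
Dmitri starts after Noor ends, so Noor has no further overlaps.
Sofia starts after Dmitri ends, so Dmitri has no further overlaps.
Elena starts before Sofia ends → Sofia and Elena overlap.
Ravi starts before Sofia ends → Sofia and Ravi overlap.
Nadia starts after Sofia ends.
Ravi starts before Elena ends → Elena and Ravi overlap.
Nadia starts after Elena ends.
Nadia starts after Ravi ends.

Elena & Ravi, Elena & Sofia, Ravi & Sofia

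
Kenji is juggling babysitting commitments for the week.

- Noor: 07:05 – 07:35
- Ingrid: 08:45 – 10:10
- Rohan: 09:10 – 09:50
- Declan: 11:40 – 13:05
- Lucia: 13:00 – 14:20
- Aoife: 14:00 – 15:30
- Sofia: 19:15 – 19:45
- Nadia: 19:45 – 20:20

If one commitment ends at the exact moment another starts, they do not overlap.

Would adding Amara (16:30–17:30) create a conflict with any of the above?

Noor: ends 07:35 at or before Amara starts 16:30 → clear.
Ingrid: ends 10:10 at or before Amara starts 16:30 → clear.
Rohan: ends 09:50 at or before Amara starts 16:30 → clear.
Declan: ends 13:05 at or before Amara starts 16:30 → clear.
Lucia: ends 14:20 at or before Amara starts 16:30 → clear.
Aoife: ends 15:30 at or before Amara starts 16:30 → clear.
Sofia: starts 19:15 at or after Amara ends 17:30 → clear.
Nadia: starts 19:45 at or after Amara ends 17:30 → clear.

No — it doesn't clash with anything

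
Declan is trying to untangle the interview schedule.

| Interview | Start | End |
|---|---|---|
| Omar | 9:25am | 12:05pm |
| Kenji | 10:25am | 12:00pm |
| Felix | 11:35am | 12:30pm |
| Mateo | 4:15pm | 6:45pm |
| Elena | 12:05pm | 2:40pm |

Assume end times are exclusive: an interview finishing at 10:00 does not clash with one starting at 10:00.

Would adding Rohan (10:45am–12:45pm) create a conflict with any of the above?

Omar: starts 9:25am before Rohan ends 12:45pm, and ends 12:05pm after Rohan starts 10:45am → overlap.
Kenji: starts 10:25am before Rohan ends 12:45pm, and ends 12:00pm after Rohan starts 10:45am → overlap.
Felix: starts 11:35am before Rohan ends 12:45pm, and ends 12:30pm after Rohan starts 10:45am → overlap.
Elena: starts 12:05pm before Rohan ends 12:45pm, and ends 2:40pm after Rohan starts 10:45am → overlap.
Mateo: starts 4:15pm at or after Rohan ends 12:45pm → clear.
Rohan overlaps Omar, Kenji, Felix, Elena.

Yes — it overlaps Elena, Felix, Kenji, Omar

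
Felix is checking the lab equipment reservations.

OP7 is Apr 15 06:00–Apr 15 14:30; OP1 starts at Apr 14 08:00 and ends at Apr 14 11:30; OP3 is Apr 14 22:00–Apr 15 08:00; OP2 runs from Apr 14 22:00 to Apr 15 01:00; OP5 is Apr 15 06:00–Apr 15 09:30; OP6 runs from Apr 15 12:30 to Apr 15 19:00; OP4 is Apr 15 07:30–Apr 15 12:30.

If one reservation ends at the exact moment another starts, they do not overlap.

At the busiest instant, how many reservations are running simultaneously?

Sort all start/end points and keep a running count:
Apr 14 08:00 start OP1 → 1
Apr 14 11:30 end OP1 → 0
Apr 14 22:00 start OP2 → 1
Apr 14 22:00 start OP3 → 2
Apr 15 01:00 end OP2 → 1
Apr 15 06:00 start OP5 → 2
Apr 15 06:00 start OP7 → 3
Apr 15 07:30 start OP4 → 4
Apr 15 08:00 end OP3 → 3
Apr 15 09:30 end OP5 → 2
Apr 15 12:30 end OP4 → 1
Apr 15 12:30 start OP6 → 2
Apr 15 14:30 end OP7 → 1
Apr 15 19:00 end OP6 → 0
Peak is 4, at Apr 15 07:30 (OP3, OP4, OP5, OP7).

4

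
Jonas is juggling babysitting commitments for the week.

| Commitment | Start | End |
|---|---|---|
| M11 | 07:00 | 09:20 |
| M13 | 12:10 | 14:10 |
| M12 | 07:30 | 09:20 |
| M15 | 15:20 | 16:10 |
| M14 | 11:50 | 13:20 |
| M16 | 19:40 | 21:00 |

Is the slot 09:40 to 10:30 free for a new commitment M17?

M11: ends 09:20 at or before M17 starts 09:40 → clear.
M12: ends 09:20 at or before M17 starts 09:40 → clear.
M14: starts 11:50 at or after M17 ends 10:30 → clear.
M13: starts 12:10 at or after M17 ends 10:30 → clear.
M15: starts 15:20 at or after M17 ends 10:30 → clear.
M16: starts 19:40 at or after M17 ends 10:30 → clear.

Yes — the slot is free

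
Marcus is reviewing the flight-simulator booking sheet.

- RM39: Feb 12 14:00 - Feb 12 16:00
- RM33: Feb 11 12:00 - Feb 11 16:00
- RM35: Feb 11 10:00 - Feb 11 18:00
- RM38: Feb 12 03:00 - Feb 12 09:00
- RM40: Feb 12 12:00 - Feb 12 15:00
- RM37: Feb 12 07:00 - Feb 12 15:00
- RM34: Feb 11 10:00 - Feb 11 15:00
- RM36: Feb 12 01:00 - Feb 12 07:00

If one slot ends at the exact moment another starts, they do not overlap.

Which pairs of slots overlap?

RM33 & RM34, RM33 & RM35, RM34 & RM35, RM36 & RM38, RM37 & RM38, RM37 & RM39, RM37 & RM40, RM39 & RM40

Two intervals overlap when each starts before the other ends.
Sorted by start: RM34, RM35, RM33, RM36, RM38, RM37, RM40, RM39.
RM35 starts before RM34 ends → RM34 and RM35 overlap.
RM33 starts before RM34 ends → RM34 and RM33 overlap.
RM36 starts after RM34 ends, so RM34 has no further overlaps.
RM33 starts before RM35 ends → RM35 and RM33 overlap.
RM36 starts after RM35 ends, so RM35 has no further overlaps.
RM36 starts after RM33 ends, so RM33 has no further overlaps.
RM38 starts before RM36 ends → RM36 and RM38 overlap.
RM37 starts exactly when RM36 ends (back-to-back, no overlap), so RM36 has no further overlaps.
RM37 starts before RM38 ends → RM38 and RM37 overlap.
RM40 starts after RM38 ends, so RM38 has no further overlaps.
RM40 starts before RM37 ends → RM37 and RM40 overlap.
RM39 starts before RM37 ends → RM37 and RM39 overlap.
RM39 starts before RM40 ends → RM40 and RM39 overlap.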